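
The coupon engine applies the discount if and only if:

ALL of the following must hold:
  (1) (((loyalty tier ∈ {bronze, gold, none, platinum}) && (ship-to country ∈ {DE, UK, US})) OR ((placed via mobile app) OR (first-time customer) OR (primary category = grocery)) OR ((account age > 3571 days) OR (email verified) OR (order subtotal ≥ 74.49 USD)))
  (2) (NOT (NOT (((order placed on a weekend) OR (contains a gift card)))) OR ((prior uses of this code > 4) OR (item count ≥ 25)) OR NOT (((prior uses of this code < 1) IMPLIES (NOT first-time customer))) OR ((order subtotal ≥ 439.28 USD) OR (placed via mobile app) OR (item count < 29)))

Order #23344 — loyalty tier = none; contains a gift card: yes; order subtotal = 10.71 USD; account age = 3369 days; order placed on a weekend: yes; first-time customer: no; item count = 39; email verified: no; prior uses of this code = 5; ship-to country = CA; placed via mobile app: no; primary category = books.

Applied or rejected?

Atomic conditions:
  loyalty tier ∈ {bronze, gold, none, platinum}: none is in the set → true
  ship-to country ∈ {DE, UK, US}: CA is not in the set → false
  placed via mobile app: no → false
  first-time customer: no → false
  primary category = grocery: books == grocery is false
  account age > 3571 days: 3369 > 3571 is false
  email verified: no → false
  order subtotal ≥ 74.49 USD: 10.71 ≥ 74.49 is false
  order placed on a weekend: yes → true
  contains a gift card: yes → true
  prior uses of this code > 4: 5 > 4 is true
  item count ≥ 25: 39 ≥ 25 is true
  prior uses of this code < 1: 5 < 1 is false
  NOT first-time customer: no → true
  order subtotal ≥ 439.28 USD: 10.71 ≥ 439.28 is false
  item count < 29: 39 < 29 is false
Combine:
[1.1] true AND false = false
[1.2] false OR false OR false = false
[1.3] false OR false OR false = false
[1] false OR false OR false = false
[2.1.1.1] true OR true = true
[2.1.1] NOT true = false
[2.1] NOT false = true
[2.2] true OR true = true
[2.3.1] false → true (antecedent false ⇒ implication holds) = true
[2.3] NOT true = false
[2.4] false OR false OR false = false
[2] true OR true OR false OR false = true
[root] false AND true = false
Overall: false → rejected

Rejected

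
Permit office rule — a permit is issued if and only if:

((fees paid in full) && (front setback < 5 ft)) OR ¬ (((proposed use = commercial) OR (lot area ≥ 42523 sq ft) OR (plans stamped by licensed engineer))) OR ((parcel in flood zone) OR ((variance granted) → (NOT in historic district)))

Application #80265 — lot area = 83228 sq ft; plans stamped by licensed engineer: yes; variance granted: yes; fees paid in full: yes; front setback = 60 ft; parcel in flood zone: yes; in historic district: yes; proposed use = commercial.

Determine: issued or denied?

Atomic conditions:
  fees paid in full: yes → true
  front setback < 5 ft: 60 < 5 is false
  proposed use = commercial: commercial == commercial is true
  lot area ≥ 42523 sq ft: 83228 ≥ 42523 is true
  plans stamped by licensed engineer: yes → true
  parcel in flood zone: yes → true
  variance granted: yes → true
  NOT in historic district: yes → false
Combine:
[1] true AND false = false
[2.1] true OR true OR true = true
[2] NOT true = false
[3.2] true → false = false
[3] true OR false = true
[root] false OR false OR true = true
Overall: true → issued

Issued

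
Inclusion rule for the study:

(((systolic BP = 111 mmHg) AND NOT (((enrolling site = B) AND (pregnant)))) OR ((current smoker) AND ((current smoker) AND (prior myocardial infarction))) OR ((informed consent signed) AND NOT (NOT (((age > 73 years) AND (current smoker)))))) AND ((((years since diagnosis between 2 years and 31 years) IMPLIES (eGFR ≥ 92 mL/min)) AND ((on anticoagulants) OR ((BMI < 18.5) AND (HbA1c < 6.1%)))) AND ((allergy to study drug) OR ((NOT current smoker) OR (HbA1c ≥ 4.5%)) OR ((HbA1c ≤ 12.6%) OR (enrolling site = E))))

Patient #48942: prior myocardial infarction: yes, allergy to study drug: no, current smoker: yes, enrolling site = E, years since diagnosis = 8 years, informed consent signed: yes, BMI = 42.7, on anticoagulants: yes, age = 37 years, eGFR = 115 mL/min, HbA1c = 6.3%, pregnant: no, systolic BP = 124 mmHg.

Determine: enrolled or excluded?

Enrolled

Atomic conditions:
  systolic BP = 111 mmHg: 124 == 111 is false
  enrolling site = B: E == B is false
  pregnant: no → false
  current smoker: yes → true
  prior myocardial infarction: yes → true
  informed consent signed: yes → true
  age > 73 years: 37 > 73 is false
  years since diagnosis between 2 years and 31 years: 8 in [2, 31] is true
  eGFR ≥ 92 mL/min: 115 ≥ 92 is true
  on anticoagulants: yes → true
  BMI < 18.5: 42.7 < 18.5 is false
  HbA1c < 6.1%: 6.3 < 6.1 is false
  allergy to study drug: no → false
  NOT current smoker: yes → false
  HbA1c ≥ 4.5%: 6.3 ≥ 4.5 is true
  HbA1c ≤ 12.6%: 6.3 ≤ 12.6 is true
  enrolling site = E: E == E is true
Combine:
[1.1.2.1] false AND false = false
[1.1.2] NOT false = true
[1.1] false AND true = false
[1.2.2] true AND true = true
[1.2] true AND true = true
[1.3.2.1.1] false AND true = false
[1.3.2.1] NOT false = true
[1.3.2] NOT true = false
[1.3] true AND false = false
[1] false OR true OR false = true
[2.1.1] true → true = true
[2.1.2.2] false AND false = false
[2.1.2] true OR false = true
[2.1] true AND true = true
[2.2.2] false OR true = true
[2.2.3] true OR true = true
[2.2] false OR true OR true = true
[2] true AND true = true
[root] true AND true = true
Overall: true → enrolled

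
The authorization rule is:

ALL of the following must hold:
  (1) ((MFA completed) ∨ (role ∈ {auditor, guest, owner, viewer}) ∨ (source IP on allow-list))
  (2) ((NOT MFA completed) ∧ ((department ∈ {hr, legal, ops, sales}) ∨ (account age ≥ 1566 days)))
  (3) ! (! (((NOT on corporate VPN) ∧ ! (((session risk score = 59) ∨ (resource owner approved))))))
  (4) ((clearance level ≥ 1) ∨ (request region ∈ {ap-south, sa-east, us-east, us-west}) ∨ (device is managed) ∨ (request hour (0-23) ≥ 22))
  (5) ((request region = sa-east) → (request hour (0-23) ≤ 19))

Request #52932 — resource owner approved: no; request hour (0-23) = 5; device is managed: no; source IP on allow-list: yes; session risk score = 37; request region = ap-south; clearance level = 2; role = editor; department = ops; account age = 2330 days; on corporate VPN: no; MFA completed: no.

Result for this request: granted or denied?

Granted

Atomic conditions:
  MFA completed: no → false
  role ∈ {auditor, guest, owner, viewer}: editor is not in the set → false
  source IP on allow-list: yes → true
  NOT MFA completed: no → true
  department ∈ {hr, legal, ops, sales}: ops is in the set → true
  account age ≥ 1566 days: 2330 ≥ 1566 is true
  NOT on corporate VPN: no → true
  session risk score = 59: 37 == 59 is false
  resource owner approved: no → false
  clearance level ≥ 1: 2 ≥ 1 is true
  request region ∈ {ap-south, sa-east, us-east, us-west}: ap-south is in the set → true
  device is managed: no → false
  request hour (0-23) ≥ 22: 5 ≥ 22 is false
  request region = sa-east: ap-south == sa-east is false
  request hour (0-23) ≤ 19: 5 ≤ 19 is true
Combine:
[1] false OR false OR true = true
[2.2] true OR true = true
[2] true AND true = true
[3.1.1.2.1] false OR false = false
[3.1.1.2] NOT false = true
[3.1.1] true AND true = true
[3.1] NOT true = false
[3] NOT false = true
[4] true OR true OR false OR false = true
[5] false → true (antecedent false ⇒ implication holds) = true
[root] true AND true AND true AND true AND true = true
Overall: true → granted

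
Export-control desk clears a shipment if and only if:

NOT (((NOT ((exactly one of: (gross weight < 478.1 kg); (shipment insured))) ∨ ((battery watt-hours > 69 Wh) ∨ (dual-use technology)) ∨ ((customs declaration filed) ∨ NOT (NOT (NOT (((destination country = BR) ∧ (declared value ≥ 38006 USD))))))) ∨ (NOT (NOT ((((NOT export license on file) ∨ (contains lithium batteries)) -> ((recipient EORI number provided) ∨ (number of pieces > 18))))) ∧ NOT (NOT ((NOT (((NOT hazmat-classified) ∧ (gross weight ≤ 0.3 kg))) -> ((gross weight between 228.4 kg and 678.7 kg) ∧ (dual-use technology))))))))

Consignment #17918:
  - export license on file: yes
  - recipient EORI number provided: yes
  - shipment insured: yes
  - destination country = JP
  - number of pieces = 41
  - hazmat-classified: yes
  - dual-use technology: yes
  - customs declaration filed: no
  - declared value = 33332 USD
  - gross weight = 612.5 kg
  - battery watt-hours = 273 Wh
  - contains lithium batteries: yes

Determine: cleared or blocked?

Blocked

Atomic conditions:
  gross weight < 478.1 kg: 612.5 < 478.1 is false
  shipment insured: yes → true
  battery watt-hours > 69 Wh: 273 > 69 is true
  dual-use technology: yes → true
  customs declaration filed: no → false
  destination country = BR: JP == BR is false
  declared value ≥ 38006 USD: 33332 ≥ 38006 is false
  NOT export license on file: yes → false
  contains lithium batteries: yes → true
  recipient EORI number provided: yes → true
  number of pieces > 18: 41 > 18 is true
  NOT hazmat-classified: yes → false
  gross weight ≤ 0.3 kg: 612.5 ≤ 0.3 is false
  gross weight between 228.4 kg and 678.7 kg: 612.5 in [228.4, 678.7] is true
Combine:
[1.1.1.1] exactly-one(false, true) = true
[1.1.1] NOT true = false
[1.1.2] true OR true = true
[1.1.3.2.1.1.1] false AND false = false
[1.1.3.2.1.1] NOT false = true
[1.1.3.2.1] NOT true = false
[1.1.3.2] NOT false = true
[1.1.3] false OR true = true
[1.1] false OR true OR true = true
[1.2.1.1.1.1] false OR true = true
[1.2.1.1.1.2] true OR true = true
[1.2.1.1.1] true → true = true
[1.2.1.1] NOT true = false
[1.2.1] NOT false = true
[1.2.2.1.1.1.1] false AND false = false
[1.2.2.1.1.1] NOT false = true
[1.2.2.1.1.2] true AND true = true
[1.2.2.1.1] true → true = true
[1.2.2.1] NOT true = false
[1.2.2] NOT false = true
[1.2] true AND true = true
[1] true OR true = true
[root] NOT true = false
Overall: false → blocked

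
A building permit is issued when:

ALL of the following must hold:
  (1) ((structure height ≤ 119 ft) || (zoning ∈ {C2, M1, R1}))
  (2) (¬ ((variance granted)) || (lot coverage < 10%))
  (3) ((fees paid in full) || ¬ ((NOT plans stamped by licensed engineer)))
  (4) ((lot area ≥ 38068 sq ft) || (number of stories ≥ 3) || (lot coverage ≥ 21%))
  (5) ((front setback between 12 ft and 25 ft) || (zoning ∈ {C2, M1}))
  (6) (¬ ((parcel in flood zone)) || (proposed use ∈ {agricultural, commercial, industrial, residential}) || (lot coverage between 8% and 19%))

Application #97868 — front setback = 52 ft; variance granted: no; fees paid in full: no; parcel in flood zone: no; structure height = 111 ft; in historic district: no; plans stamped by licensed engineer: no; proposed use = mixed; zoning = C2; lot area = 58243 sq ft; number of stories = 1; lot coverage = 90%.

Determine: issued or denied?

Atomic conditions:
  structure height ≤ 119 ft: 111 ≤ 119 is true
  zoning ∈ {C2, M1, R1}: C2 is in the set → true
  variance granted: no → false
  lot coverage < 10%: 90 < 10 is false
  fees paid in full: no → false
  NOT plans stamped by licensed engineer: no → true
  lot area ≥ 38068 sq ft: 58243 ≥ 38068 is true
  number of stories ≥ 3: 1 ≥ 3 is false
  lot coverage ≥ 21%: 90 ≥ 21 is true
  front setback between 12 ft and 25 ft: 52 in [12, 25] is false
  zoning ∈ {C2, M1}: C2 is in the set → true
  parcel in flood zone: no → false
  proposed use ∈ {agricultural, commercial, industrial, residential}: mixed is not in the set → false
  lot coverage between 8% and 19%: 90 in [8, 19] is false
Combine:
[1] true OR true = true
[2.1] NOT false = true
[2] true OR false = true
[3.2] NOT true = false
[3] false OR false = false
[4] true OR false OR true = true
[5] false OR true = true
[6.1] NOT false = true
[6] true OR false OR false = true
[root] true AND true AND false AND true AND true AND true = false
Overall: false → denied

Denied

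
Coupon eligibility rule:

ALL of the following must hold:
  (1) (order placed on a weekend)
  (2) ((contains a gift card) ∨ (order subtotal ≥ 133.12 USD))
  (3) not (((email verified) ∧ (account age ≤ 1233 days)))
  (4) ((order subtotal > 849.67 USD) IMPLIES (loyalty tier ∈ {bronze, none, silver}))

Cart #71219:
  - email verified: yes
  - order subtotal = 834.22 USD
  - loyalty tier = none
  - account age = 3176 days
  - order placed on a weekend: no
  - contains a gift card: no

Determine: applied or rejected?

Rejected

Atomic conditions:
  order placed on a weekend: no → false
  contains a gift card: no → false
  order subtotal ≥ 133.12 USD: 834.22 ≥ 133.12 is true
  email verified: yes → true
  account age ≤ 1233 days: 3176 ≤ 1233 is false
  order subtotal > 849.67 USD: 834.22 > 849.67 is false
  loyalty tier ∈ {bronze, none, silver}: none is in the set → true
Combine:
[2] false OR true = true
[3.1] true AND false = false
[3] NOT false = true
[4] false → true (antecedent false ⇒ implication holds) = true
[root] false AND true AND true AND true = false
Overall: false → rejected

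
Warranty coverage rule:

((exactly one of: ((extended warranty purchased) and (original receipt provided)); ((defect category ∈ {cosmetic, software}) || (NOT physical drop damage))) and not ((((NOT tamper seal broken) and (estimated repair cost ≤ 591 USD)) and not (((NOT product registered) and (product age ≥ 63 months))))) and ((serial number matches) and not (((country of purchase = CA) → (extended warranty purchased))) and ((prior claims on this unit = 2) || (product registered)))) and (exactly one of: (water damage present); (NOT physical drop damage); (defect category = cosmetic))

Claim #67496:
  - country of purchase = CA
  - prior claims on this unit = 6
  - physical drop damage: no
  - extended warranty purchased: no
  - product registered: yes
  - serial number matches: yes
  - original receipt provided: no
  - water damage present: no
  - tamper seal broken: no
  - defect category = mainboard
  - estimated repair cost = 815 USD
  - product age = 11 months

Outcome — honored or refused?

Honored

Atomic conditions:
  extended warranty purchased: no → false
  original receipt provided: no → false
  defect category ∈ {cosmetic, software}: mainboard is not in the set → false
  NOT physical drop damage: no → true
  NOT tamper seal broken: no → true
  estimated repair cost ≤ 591 USD: 815 ≤ 591 is false
  NOT product registered: yes → false
  product age ≥ 63 months: 11 ≥ 63 is false
  serial number matches: yes → true
  country of purchase = CA: CA == CA is true
  prior claims on this unit = 2: 6 == 2 is false
  product registered: yes → true
  water damage present: no → false
  defect category = cosmetic: mainboard == cosmetic is false
Combine:
[1.1.1] false AND false = false
[1.1.2] false OR true = true
[1.1] exactly-one(false, true) = true
[1.2.1.1] true AND false = false
[1.2.1.2.1] false AND false = false
[1.2.1.2] NOT false = true
[1.2.1] false AND true = false
[1.2] NOT false = true
[1.3.2.1] true → false = false
[1.3.2] NOT false = true
[1.3.3] false OR true = true
[1.3] true AND true AND true = true
[1] true AND true AND true = true
[2] exactly-one(false, true, false) = true
[root] true AND true = true
Overall: true → honored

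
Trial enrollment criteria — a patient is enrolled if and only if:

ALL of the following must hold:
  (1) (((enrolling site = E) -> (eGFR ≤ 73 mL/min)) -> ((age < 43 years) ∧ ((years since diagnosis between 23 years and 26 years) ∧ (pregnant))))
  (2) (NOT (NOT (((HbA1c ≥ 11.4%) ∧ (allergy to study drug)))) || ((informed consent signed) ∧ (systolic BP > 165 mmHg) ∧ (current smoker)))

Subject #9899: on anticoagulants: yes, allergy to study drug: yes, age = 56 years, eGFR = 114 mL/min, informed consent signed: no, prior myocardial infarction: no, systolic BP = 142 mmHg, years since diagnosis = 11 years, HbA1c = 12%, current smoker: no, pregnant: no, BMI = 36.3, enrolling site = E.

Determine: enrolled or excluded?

Enrolled

Atomic conditions:
  enrolling site = E: E == E is true
  eGFR ≤ 73 mL/min: 114 ≤ 73 is false
  age < 43 years: 56 < 43 is false
  years since diagnosis between 23 years and 26 years: 11 in [23, 26] is false
  pregnant: no → false
  HbA1c ≥ 11.4%: 12 ≥ 11.4 is true
  allergy to study drug: yes → true
  informed consent signed: no → false
  systolic BP > 165 mmHg: 142 > 165 is false
  current smoker: no → false
Combine:
[1.1] true → false = false
[1.2.2] false AND false = false
[1.2] false AND false = false
[1] false → false (antecedent false ⇒ implication holds) = true
[2.1.1.1] true AND true = true
[2.1.1] NOT true = false
[2.1] NOT false = true
[2.2] false AND false AND false = false
[2] true OR false = true
[root] true AND true = true
Overall: true → enrolled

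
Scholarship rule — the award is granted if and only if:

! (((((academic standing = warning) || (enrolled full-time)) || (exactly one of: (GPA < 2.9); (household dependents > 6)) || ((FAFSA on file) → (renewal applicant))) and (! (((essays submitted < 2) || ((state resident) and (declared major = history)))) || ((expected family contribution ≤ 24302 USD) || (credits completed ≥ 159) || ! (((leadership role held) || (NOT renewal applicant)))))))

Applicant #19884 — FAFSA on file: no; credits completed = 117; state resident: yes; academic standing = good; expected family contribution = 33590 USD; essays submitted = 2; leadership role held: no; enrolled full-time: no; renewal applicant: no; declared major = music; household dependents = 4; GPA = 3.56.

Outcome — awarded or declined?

Declined

Atomic conditions:
  academic standing = warning: good == warning is false
  enrolled full-time: no → false
  GPA < 2.9: 3.56 < 2.9 is false
  household dependents > 6: 4 > 6 is false
  FAFSA on file: no → false
  renewal applicant: no → false
  essays submitted < 2: 2 < 2 is false
  state resident: yes → true
  declared major = history: music == history is false
  expected family contribution ≤ 24302 USD: 33590 ≤ 24302 is false
  credits completed ≥ 159: 117 ≥ 159 is false
  leadership role held: no → false
  NOT renewal applicant: no → true
Combine:
[1.1.1] false OR false = false
[1.1.2] exactly-one(false, false) = false
[1.1.3] false → false (antecedent false ⇒ implication holds) = true
[1.1] false OR false OR true = true
[1.2.1.1.2] true AND false = false
[1.2.1.1] false OR false = false
[1.2.1] NOT false = true
[1.2.2.3.1] false OR true = true
[1.2.2.3] NOT true = false
[1.2.2] false OR false OR false = false
[1.2] true OR false = true
[1] true AND true = true
[root] NOT true = false
Overall: false → declined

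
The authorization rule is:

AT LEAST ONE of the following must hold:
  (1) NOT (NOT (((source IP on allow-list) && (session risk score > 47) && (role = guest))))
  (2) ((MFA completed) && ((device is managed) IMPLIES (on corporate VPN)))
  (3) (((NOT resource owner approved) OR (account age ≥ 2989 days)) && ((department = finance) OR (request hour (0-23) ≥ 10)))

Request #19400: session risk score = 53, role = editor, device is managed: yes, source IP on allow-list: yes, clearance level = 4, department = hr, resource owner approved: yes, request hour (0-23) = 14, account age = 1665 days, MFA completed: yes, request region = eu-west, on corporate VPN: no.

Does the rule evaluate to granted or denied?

Atomic conditions:
  source IP on allow-list: yes → true
  session risk score > 47: 53 > 47 is true
  role = guest: editor == guest is false
  MFA completed: yes → true
  device is managed: yes → true
  on corporate VPN: no → false
  NOT resource owner approved: yes → false
  account age ≥ 2989 days: 1665 ≥ 2989 is false
  department = finance: hr == finance is false
  request hour (0-23) ≥ 10: 14 ≥ 10 is true
Combine:
[1.1.1] true AND true AND false = false
[1.1] NOT false = true
[1] NOT true = false
[2.2] true → false = false
[2] true AND false = false
[3.1] false OR false = false
[3.2] false OR true = true
[3] false AND true = false
[root] false OR false OR false = false
Overall: false → denied

Denied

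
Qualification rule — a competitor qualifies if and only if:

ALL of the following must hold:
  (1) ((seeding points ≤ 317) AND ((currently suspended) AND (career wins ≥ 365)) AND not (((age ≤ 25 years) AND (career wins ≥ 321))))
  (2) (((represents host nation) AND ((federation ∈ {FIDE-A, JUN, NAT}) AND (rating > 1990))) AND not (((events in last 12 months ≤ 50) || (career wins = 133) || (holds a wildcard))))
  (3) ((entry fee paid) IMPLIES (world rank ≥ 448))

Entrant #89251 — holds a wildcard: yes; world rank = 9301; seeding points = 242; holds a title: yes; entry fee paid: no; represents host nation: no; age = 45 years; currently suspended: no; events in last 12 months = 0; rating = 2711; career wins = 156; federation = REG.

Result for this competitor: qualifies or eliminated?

Eliminated

Atomic conditions:
  seeding points ≤ 317: 242 ≤ 317 is true
  currently suspended: no → false
  career wins ≥ 365: 156 ≥ 365 is false
  age ≤ 25 years: 45 ≤ 25 is false
  career wins ≥ 321: 156 ≥ 321 is false
  represents host nation: no → false
  federation ∈ {FIDE-A, JUN, NAT}: REG is not in the set → false
  rating > 1990: 2711 > 1990 is true
  events in last 12 months ≤ 50: 0 ≤ 50 is true
  career wins = 133: 156 == 133 is false
  holds a wildcard: yes → true
  entry fee paid: no → false
  world rank ≥ 448: 9301 ≥ 448 is true
Combine:
[1.2] false AND false = false
[1.3.1] false AND false = false
[1.3] NOT false = true
[1] true AND false AND true = false
[2.1.2] false AND true = false
[2.1] false AND false = false
[2.2.1] true OR false OR true = true
[2.2] NOT true = false
[2] false AND false = false
[3] false → true (antecedent false ⇒ implication holds) = true
[root] false AND false AND true = false
Overall: false → eliminated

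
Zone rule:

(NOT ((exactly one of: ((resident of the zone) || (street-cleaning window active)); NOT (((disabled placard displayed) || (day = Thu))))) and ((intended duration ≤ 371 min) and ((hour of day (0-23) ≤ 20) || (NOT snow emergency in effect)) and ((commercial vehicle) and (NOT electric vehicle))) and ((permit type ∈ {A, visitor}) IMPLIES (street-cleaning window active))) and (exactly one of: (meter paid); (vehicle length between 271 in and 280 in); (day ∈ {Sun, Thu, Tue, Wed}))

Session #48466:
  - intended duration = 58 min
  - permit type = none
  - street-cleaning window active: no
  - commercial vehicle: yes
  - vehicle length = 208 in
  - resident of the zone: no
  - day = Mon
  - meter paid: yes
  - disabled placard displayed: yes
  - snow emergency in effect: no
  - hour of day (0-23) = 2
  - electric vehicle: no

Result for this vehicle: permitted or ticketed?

Permitted

Atomic conditions:
  resident of the zone: no → false
  street-cleaning window active: no → false
  disabled placard displayed: yes → true
  day = Thu: Mon == Thu is false
  intended duration ≤ 371 min: 58 ≤ 371 is true
  hour of day (0-23) ≤ 20: 2 ≤ 20 is true
  NOT snow emergency in effect: no → true
  commercial vehicle: yes → true
  NOT electric vehicle: no → true
  permit type ∈ {A, visitor}: none is not in the set → false
  meter paid: yes → true
  vehicle length between 271 in and 280 in: 208 in [271, 280] is false
  day ∈ {Sun, Thu, Tue, Wed}: Mon is not in the set → false
Combine:
[1.1.1.1] false OR false = false
[1.1.1.2.1] true OR false = true
[1.1.1.2] NOT true = false
[1.1.1] exactly-one(false, false) = false
[1.1] NOT false = true
[1.2.2] true OR true = true
[1.2.3] true AND true = true
[1.2] true AND true AND true = true
[1.3] false → false (antecedent false ⇒ implication holds) = true
[1] true AND true AND true = true
[2] exactly-one(true, false, false) = true
[root] true AND true = true
Overall: true → permitted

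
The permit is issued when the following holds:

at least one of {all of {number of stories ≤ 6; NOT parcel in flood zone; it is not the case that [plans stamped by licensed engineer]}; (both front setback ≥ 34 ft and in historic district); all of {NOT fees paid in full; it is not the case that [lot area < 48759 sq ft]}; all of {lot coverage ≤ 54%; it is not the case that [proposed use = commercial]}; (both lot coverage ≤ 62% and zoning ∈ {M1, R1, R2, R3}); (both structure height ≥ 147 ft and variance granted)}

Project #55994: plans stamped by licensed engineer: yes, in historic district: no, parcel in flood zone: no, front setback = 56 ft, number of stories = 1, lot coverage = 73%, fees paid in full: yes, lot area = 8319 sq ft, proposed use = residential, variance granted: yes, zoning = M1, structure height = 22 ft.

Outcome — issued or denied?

Atomic conditions:
  number of stories ≤ 6: 1 ≤ 6 is true
  NOT parcel in flood zone: no → true
  plans stamped by licensed engineer: yes → true
  front setback ≥ 34 ft: 56 ≥ 34 is true
  in historic district: no → false
  NOT fees paid in full: yes → false
  lot area < 48759 sq ft: 8319 < 48759 is true
  lot coverage ≤ 54%: 73 ≤ 54 is false
  proposed use = commercial: residential == commercial is false
  lot coverage ≤ 62%: 73 ≤ 62 is false
  zoning ∈ {M1, R1, R2, R3}: M1 is in the set → true
  structure height ≥ 147 ft: 22 ≥ 147 is false
  variance granted: yes → true
Combine:
[1.3] NOT true = false
[1] true AND true AND false = false
[2] true AND false = false
[3.2] NOT true = false
[3] false AND false = false
[4.2] NOT false = true
[4] false AND true = false
[5] false AND true = false
[6] false AND true = false
[root] false OR false OR false OR false OR false OR false = false
Overall: false → denied

Denied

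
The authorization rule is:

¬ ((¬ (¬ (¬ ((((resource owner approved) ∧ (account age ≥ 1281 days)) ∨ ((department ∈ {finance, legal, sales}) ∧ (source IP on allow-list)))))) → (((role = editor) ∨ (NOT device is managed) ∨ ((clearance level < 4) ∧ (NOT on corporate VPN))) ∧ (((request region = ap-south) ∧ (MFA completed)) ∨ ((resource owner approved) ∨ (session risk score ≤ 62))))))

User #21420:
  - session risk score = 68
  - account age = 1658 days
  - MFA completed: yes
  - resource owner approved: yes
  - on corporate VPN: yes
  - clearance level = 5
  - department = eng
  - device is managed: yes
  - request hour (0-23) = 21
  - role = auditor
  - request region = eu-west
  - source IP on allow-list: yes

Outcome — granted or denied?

Atomic conditions:
  resource owner approved: yes → true
  account age ≥ 1281 days: 1658 ≥ 1281 is true
  department ∈ {finance, legal, sales}: eng is not in the set → false
  source IP on allow-list: yes → true
  role = editor: auditor == editor is false
  NOT device is managed: yes → false
  clearance level < 4: 5 < 4 is false
  NOT on corporate VPN: yes → false
  request region = ap-south: eu-west == ap-south is false
  MFA completed: yes → true
  session risk score ≤ 62: 68 ≤ 62 is false
Combine:
[1.1.1.1.1.1] true AND true = true
[1.1.1.1.1.2] false AND true = false
[1.1.1.1.1] true OR false = true
[1.1.1.1] NOT true = false
[1.1.1] NOT false = true
[1.1] NOT true = false
[1.2.1.3] false AND false = false
[1.2.1] false OR false OR false = false
[1.2.2.1] false AND true = false
[1.2.2.2] true OR false = true
[1.2.2] false OR true = true
[1.2] false AND true = false
[1] false → false (antecedent false ⇒ implication holds) = true
[root] NOT true = false
Overall: false → denied

Denied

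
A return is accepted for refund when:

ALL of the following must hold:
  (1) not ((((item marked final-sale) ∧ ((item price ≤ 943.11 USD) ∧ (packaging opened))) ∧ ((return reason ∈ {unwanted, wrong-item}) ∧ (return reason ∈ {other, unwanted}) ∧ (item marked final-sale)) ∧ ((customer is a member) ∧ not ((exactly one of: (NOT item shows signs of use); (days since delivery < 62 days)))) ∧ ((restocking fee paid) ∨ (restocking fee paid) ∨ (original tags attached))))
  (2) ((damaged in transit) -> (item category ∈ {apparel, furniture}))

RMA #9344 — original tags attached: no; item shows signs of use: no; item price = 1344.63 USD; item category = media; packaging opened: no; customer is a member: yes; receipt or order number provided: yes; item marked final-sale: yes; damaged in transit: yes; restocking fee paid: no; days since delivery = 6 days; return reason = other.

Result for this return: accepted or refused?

Atomic conditions:
  item marked final-sale: yes → true
  item price ≤ 943.11 USD: 1344.63 ≤ 943.11 is false
  packaging opened: no → false
  return reason ∈ {unwanted, wrong-item}: other is not in the set → false
  return reason ∈ {other, unwanted}: other is in the set → true
  customer is a member: yes → true
  NOT item shows signs of use: no → true
  days since delivery < 62 days: 6 < 62 is true
  restocking fee paid: no → false
  original tags attached: no → false
  damaged in transit: yes → true
  item category ∈ {apparel, furniture}: media is not in the set → false
Combine:
[1.1.1.2] false AND false = false
[1.1.1] true AND false = false
[1.1.2] false AND true AND true = false
[1.1.3.2.1] exactly-one(true, true) = false
[1.1.3.2] NOT false = true
[1.1.3] true AND true = true
[1.1.4] false OR false OR false = false
[1.1] false AND false AND true AND false = false
[1] NOT false = true
[2] true → false = false
[root] true AND false = false
Overall: false → refused

Refused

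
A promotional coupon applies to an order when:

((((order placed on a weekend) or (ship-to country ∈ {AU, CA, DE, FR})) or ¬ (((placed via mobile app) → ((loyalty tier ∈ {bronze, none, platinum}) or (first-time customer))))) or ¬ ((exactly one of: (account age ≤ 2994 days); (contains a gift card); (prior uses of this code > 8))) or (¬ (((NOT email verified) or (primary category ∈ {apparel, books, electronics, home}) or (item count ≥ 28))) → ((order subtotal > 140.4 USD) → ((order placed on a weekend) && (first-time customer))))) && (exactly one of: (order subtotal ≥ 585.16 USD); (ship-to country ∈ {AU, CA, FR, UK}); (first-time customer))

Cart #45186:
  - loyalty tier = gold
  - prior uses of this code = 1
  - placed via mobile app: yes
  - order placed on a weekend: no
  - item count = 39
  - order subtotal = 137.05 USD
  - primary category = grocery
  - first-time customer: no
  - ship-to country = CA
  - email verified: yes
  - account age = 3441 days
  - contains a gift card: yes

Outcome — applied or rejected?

Atomic conditions:
  order placed on a weekend: no → false
  ship-to country ∈ {AU, CA, DE, FR}: CA is in the set → true
  placed via mobile app: yes → true
  loyalty tier ∈ {bronze, none, platinum}: gold is not in the set → false
  first-time customer: no → false
  account age ≤ 2994 days: 3441 ≤ 2994 is false
  contains a gift card: yes → true
  prior uses of this code > 8: 1 > 8 is false
  NOT email verified: yes → false
  primary category ∈ {apparel, books, electronics, home}: grocery is not in the set → false
  item count ≥ 28: 39 ≥ 28 is true
  order subtotal > 140.4 USD: 137.05 > 140.4 is false
  order subtotal ≥ 585.16 USD: 137.05 ≥ 585.16 is false
  ship-to country ∈ {AU, CA, FR, UK}: CA is in the set → true
Combine:
[1.1.1] false OR true = true
[1.1.2.1.2] false OR false = false
[1.1.2.1] true → false = false
[1.1.2] NOT false = true
[1.1] true OR true = true
[1.2.1] exactly-one(false, true, false) = true
[1.2] NOT true = false
[1.3.1.1] false OR false OR true = true
[1.3.1] NOT true = false
[1.3.2.2] false AND false = false
[1.3.2] false → false (antecedent false ⇒ implication holds) = true
[1.3] false → true (antecedent false ⇒ implication holds) = true
[1] true OR false OR true = true
[2] exactly-one(false, true, false) = true
[root] true AND true = true
Overall: true → applied

Applied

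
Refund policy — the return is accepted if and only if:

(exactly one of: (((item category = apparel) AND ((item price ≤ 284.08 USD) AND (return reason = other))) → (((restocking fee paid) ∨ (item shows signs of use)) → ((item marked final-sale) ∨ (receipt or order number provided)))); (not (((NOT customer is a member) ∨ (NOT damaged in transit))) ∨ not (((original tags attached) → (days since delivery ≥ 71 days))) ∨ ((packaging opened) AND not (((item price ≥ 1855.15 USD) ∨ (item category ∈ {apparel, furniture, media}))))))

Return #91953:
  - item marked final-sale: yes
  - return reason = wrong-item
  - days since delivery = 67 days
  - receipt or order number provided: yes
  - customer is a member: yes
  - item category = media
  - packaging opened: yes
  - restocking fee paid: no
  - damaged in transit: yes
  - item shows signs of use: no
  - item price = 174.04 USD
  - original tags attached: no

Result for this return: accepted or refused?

Atomic conditions:
  item category = apparel: media == apparel is false
  item price ≤ 284.08 USD: 174.04 ≤ 284.08 is true
  return reason = other: wrong-item == other is false
  restocking fee paid: no → false
  item shows signs of use: no → false
  item marked final-sale: yes → true
  receipt or order number provided: yes → true
  NOT customer is a member: yes → false
  NOT damaged in transit: yes → false
  original tags attached: no → false
  days since delivery ≥ 71 days: 67 ≥ 71 is false
  packaging opened: yes → true
  item price ≥ 1855.15 USD: 174.04 ≥ 1855.15 is false
  item category ∈ {apparel, furniture, media}: media is in the set → true
Combine:
[1.1.2] true AND false = false
[1.1] false AND false = false
[1.2.1] false OR false = false
[1.2.2] true OR true = true
[1.2] false → true (antecedent false ⇒ implication holds) = true
[1] false → true (antecedent false ⇒ implication holds) = true
[2.1.1] false OR false = false
[2.1] NOT false = true
[2.2.1] false → false (antecedent false ⇒ implication holds) = true
[2.2] NOT true = false
[2.3.2.1] false OR true = true
[2.3.2] NOT true = false
[2.3] true AND false = false
[2] true OR false OR false = true
[root] exactly-one(true, true) = false
Overall: false → refused

Refused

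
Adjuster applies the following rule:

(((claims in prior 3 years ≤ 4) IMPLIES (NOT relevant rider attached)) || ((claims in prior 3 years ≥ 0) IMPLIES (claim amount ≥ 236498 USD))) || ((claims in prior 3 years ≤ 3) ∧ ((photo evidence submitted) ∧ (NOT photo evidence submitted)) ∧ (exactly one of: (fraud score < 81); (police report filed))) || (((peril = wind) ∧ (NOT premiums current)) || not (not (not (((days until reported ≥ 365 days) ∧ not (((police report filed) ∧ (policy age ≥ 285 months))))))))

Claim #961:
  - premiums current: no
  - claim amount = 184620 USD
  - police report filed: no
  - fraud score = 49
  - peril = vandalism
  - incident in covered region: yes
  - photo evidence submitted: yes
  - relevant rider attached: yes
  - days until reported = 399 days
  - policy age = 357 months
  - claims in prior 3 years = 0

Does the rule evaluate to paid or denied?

Atomic conditions:
  claims in prior 3 years ≤ 4: 0 ≤ 4 is true
  NOT relevant rider attached: yes → false
  claims in prior 3 years ≥ 0: 0 ≥ 0 is true
  claim amount ≥ 236498 USD: 184620 ≥ 236498 is false
  claims in prior 3 years ≤ 3: 0 ≤ 3 is true
  photo evidence submitted: yes → true
  NOT photo evidence submitted: yes → false
  fraud score < 81: 49 < 81 is true
  police report filed: no → false
  peril = wind: vandalism == wind is false
  NOT premiums current: no → true
  days until reported ≥ 365 days: 399 ≥ 365 is true
  policy age ≥ 285 months: 357 ≥ 285 is true
Combine:
[1.1] true → false = false
[1.2] true → false = false
[1] false OR false = false
[2.2] true AND false = false
[2.3] exactly-one(true, false) = true
[2] true AND false AND true = false
[3.1] false AND true = false
[3.2.1.1.1.2.1] false AND true = false
[3.2.1.1.1.2] NOT false = true
[3.2.1.1.1] true AND true = true
[3.2.1.1] NOT true = false
[3.2.1] NOT false = true
[3.2] NOT true = false
[3] false OR false = false
[root] false OR false OR false = false
Overall: false → denied

Denied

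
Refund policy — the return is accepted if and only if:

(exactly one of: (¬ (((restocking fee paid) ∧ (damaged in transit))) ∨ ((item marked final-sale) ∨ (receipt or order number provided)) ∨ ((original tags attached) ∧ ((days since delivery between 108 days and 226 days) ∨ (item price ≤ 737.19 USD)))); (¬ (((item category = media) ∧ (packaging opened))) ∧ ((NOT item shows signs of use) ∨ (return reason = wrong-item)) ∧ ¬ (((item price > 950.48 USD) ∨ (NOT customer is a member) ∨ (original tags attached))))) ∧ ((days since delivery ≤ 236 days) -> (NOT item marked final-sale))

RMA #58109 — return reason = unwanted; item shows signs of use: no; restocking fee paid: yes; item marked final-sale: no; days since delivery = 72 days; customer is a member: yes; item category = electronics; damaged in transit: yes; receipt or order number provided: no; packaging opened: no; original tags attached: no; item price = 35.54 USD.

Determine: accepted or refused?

Atomic conditions:
  restocking fee paid: yes → true
  damaged in transit: yes → true
  item marked final-sale: no → false
  receipt or order number provided: no → false
  original tags attached: no → false
  days since delivery between 108 days and 226 days: 72 in [108, 226] is false
  item price ≤ 737.19 USD: 35.54 ≤ 737.19 is true
  item category = media: electronics == media is false
  packaging opened: no → false
  NOT item shows signs of use: no → true
  return reason = wrong-item: unwanted == wrong-item is false
  item price > 950.48 USD: 35.54 > 950.48 is false
  NOT customer is a member: yes → false
  days since delivery ≤ 236 days: 72 ≤ 236 is true
  NOT item marked final-sale: no → true
Combine:
[1.1.1.1] true AND true = true
[1.1.1] NOT true = false
[1.1.2] false OR false = false
[1.1.3.2] false OR true = true
[1.1.3] false AND true = false
[1.1] false OR false OR false = false
[1.2.1.1] false AND false = false
[1.2.1] NOT false = true
[1.2.2] true OR false = true
[1.2.3.1] false OR false OR false = false
[1.2.3] NOT false = true
[1.2] true AND true AND true = true
[1] exactly-one(false, true) = true
[2] true → true = true
[root] true AND true = true
Overall: true → accepted

Accepted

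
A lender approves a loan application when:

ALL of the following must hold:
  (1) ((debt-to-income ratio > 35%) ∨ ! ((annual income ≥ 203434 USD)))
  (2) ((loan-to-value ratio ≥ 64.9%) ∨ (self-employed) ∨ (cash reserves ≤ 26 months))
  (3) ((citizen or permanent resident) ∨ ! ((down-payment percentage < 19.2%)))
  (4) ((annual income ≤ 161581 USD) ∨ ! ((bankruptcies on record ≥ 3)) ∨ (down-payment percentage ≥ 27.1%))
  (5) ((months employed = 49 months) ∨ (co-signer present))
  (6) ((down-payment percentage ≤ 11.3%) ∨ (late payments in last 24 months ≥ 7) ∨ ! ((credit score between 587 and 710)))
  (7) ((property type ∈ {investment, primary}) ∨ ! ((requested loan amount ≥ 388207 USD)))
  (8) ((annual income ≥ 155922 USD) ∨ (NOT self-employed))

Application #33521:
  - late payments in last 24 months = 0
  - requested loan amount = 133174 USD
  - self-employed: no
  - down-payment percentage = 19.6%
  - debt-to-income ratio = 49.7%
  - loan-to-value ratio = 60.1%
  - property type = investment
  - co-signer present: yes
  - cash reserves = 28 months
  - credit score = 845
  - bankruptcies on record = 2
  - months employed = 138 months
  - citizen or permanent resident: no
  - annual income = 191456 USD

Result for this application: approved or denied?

Denied

Atomic conditions:
  debt-to-income ratio > 35%: 49.7 > 35 is true
  annual income ≥ 203434 USD: 191456 ≥ 203434 is false
  loan-to-value ratio ≥ 64.9%: 60.1 ≥ 64.9 is false
  self-employed: no → false
  cash reserves ≤ 26 months: 28 ≤ 26 is false
  citizen or permanent resident: no → false
  down-payment percentage < 19.2%: 19.6 < 19.2 is false
  annual income ≤ 161581 USD: 191456 ≤ 161581 is false
  bankruptcies on record ≥ 3: 2 ≥ 3 is false
  down-payment percentage ≥ 27.1%: 19.6 ≥ 27.1 is false
  months employed = 49 months: 138 == 49 is false
  co-signer present: yes → true
  down-payment percentage ≤ 11.3%: 19.6 ≤ 11.3 is false
  late payments in last 24 months ≥ 7: 0 ≥ 7 is false
  credit score between 587 and 710: 845 in [587, 710] is false
  property type ∈ {investment, primary}: investment is in the set → true
  requested loan amount ≥ 388207 USD: 133174 ≥ 388207 is false
  annual income ≥ 155922 USD: 191456 ≥ 155922 is true
  NOT self-employed: no → true
Combine:
[1.2] NOT false = true
[1] true OR true = true
[2] false OR false OR false = false
[3.2] NOT false = true
[3] false OR true = true
[4.2] NOT false = true
[4] false OR true OR false = true
[5] false OR true = true
[6.3] NOT false = true
[6] false OR false OR true = true
[7.2] NOT false = true
[7] true OR true = true
[8] true OR true = true
[root] true AND false AND true AND true AND true AND true AND true AND true = false
Overall: false → denied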